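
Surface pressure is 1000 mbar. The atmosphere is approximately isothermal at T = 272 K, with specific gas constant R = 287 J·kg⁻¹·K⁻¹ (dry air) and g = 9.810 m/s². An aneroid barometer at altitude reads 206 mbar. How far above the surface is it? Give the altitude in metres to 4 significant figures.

z ≈ 12570 m

Scale height: H = RT/g = 287 × 272 / 9.810 = 7957.6 m.
Invert the barometric formula: z = H ln(P₀/P).
P₀/P = 1000/206 = 4.8544; ln(4.8544) = 1.5799.
z = 7957.6 × 1.5799 = 12572 m.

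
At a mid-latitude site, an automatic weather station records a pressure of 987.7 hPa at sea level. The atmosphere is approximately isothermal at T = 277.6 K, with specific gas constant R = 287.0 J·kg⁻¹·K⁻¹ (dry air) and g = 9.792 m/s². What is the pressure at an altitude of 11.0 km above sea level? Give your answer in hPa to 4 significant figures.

P ≈ 255.6 hPa

Scale height: H = RT/g = 287.0 × 277.6 / 9.792 = 8136.4 m.
Barometric formula: P = P₀ exp(−z/H).
z/H = 11000/8136.4 = 1.3519; exp(−1.3519) = 0.25875.
P = 987.7 × 0.25875 = 255.57 hPa.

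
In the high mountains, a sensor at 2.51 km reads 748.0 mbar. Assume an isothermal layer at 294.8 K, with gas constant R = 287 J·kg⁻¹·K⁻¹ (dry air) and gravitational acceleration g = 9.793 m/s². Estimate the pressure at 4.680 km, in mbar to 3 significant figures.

Scale height: H = RT/g = 287 × 294.8 / 9.793 = 8639.6 m.
Between two levels, P₂ = P₁ exp(−Δz/H) with Δz = z₂ − z₁.
Δz = 4680.0 − 2510.0 = 2170.0 m; Δz/H = 2170.0/8639.6 = 0.25117.
P₂ = 748.0 × exp(−0.25117) = 748.0 × 0.77789 = 581.86 mbar.

P ≈ 582 mbar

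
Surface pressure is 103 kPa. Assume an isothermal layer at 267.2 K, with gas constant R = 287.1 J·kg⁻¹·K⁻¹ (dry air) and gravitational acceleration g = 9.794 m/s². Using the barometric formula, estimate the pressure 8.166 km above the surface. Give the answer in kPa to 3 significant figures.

Scale height: H = RT/g = 287.1 × 267.2 / 9.794 = 7832.7 m.
Barometric formula: P = P₀ exp(−z/H).
z/H = 8166.0/7832.7 = 1.0426; exp(−1.0426) = 0.35254.
P = 103 × 0.35254 = 36.312 kPa.

P ≈ 36.3 kPa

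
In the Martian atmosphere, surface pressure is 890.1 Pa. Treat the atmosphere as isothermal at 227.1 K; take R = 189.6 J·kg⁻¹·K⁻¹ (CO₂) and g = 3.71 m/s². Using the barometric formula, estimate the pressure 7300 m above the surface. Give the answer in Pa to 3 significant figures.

Scale height: H = RT/g = 189.6 × 227.1 / 3.71 = 11606 m.
Barometric formula: P = P₀ exp(−z/H).
z/H = 7300.0/11606 = 0.62899; exp(−0.62899) = 0.53313.
P = 890.1 × 0.53313 = 474.54 Pa.

P ≈ 475 Pa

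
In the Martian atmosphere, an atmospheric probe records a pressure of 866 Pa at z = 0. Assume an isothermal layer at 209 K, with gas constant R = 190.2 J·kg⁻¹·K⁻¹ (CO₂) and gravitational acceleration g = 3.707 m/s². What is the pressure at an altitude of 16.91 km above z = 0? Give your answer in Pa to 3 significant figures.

Scale height: H = RT/g = 190.2 × 209 / 3.707 = 10723 m.
Barometric formula: P = P₀ exp(−z/H).
z/H = 16910/10723 = 1.5770; exp(−1.5770) = 0.20659.
P = 866 × 0.20659 = 178.91 Pa.

P ≈ 179 Pa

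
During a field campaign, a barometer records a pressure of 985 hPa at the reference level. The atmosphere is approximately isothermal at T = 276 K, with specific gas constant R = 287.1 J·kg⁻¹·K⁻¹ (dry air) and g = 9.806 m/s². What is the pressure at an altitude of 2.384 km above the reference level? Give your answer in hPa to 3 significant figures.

Scale height: H = RT/g = 287.1 × 276 / 9.806 = 8080.7 m.
Barometric formula: P = P₀ exp(−z/H).
z/H = 2384.0/8080.7 = 0.29502; exp(−0.29502) = 0.74452.
P = 985 × 0.74452 = 733.35 hPa.

P ≈ 733 hPa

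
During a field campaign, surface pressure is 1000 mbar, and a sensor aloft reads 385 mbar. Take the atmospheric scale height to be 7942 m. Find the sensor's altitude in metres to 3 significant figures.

Invert the barometric formula: z = H ln(P₀/P).
P₀/P = 1000/385 = 2.5974; ln(2.5974) = 0.95451.
z = 7942.0 × 0.95451 = 7580.7 m.

z ≈ 7580 m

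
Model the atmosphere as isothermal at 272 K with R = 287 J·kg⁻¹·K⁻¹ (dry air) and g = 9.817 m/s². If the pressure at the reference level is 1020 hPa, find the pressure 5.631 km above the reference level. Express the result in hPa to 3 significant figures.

P ≈ 502 hPa

Scale height: H = RT/g = 287 × 272 / 9.817 = 7951.9 m.
Barometric formula: P = P₀ exp(−z/H).
z/H = 5631.0/7951.9 = 0.70813; exp(−0.70813) = 0.49256.
P = 1020 × 0.49256 = 502.41 hPa.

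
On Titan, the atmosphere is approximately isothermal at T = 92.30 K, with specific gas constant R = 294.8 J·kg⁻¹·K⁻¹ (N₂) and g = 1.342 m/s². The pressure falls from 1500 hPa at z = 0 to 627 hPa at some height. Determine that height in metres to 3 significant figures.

z ≈ 17700 m

Scale height: H = RT/g = 294.8 × 92.30 / 1.342 = 20276 m.
Invert the barometric formula: z = H ln(P₀/P).
P₀/P = 1500/627 = 2.3923; ln(2.3923) = 0.87226.
z = 20276 × 0.87226 = 17686 m.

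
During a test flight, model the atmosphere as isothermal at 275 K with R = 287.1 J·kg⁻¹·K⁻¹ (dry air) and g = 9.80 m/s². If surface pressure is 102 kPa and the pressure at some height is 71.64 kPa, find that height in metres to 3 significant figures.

Scale height: H = RT/g = 287.1 × 275 / 9.80 = 8056.4 m.
Invert the barometric formula: z = H ln(P₀/P).
P₀/P = 102/71.64 = 1.4238; ln(1.4238) = 0.35333.
z = 8056.4 × 0.35333 = 2846.6 m.

z ≈ 2850 m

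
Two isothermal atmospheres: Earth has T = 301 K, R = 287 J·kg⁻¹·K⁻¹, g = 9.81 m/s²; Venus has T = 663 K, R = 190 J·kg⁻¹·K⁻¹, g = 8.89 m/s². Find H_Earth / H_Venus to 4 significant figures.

H = RT/g for each body.
H_Earth = 287 × 301 / 9.81 = 8806.0 m.
H_Venus = 190 × 663 / 8.89 = 14170 m.
H_Earth/H_Venus = 8806.0/14170 = 0.62145.

H_Earth/H_Venus ≈ 0.6215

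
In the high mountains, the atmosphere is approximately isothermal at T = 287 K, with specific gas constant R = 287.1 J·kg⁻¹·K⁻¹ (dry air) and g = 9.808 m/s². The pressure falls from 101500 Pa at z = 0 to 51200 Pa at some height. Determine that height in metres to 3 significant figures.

z ≈ 5750 m

Scale height: H = RT/g = 287.1 × 287 / 9.808 = 8401.1 m.
Invert the barometric formula: z = H ln(P₀/P).
P₀/P = 101500/51200 = 1.9824; ln(1.9824) = 0.68431.
z = 8401.1 × 0.68431 = 5749.0 m.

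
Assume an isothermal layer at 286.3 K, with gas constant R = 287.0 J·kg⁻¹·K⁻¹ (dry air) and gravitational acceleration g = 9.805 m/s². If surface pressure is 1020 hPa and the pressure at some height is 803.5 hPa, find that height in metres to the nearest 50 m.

Scale height: H = RT/g = 287.0 × 286.3 / 9.805 = 8380.2 m.
Invert the barometric formula: z = H ln(P₀/P).
P₀/P = 1020/803.5 = 1.2694; ln(1.2694) = 0.23854.
z = 8380.2 × 0.23854 = 1999.0 m.

z ≈ 2000 m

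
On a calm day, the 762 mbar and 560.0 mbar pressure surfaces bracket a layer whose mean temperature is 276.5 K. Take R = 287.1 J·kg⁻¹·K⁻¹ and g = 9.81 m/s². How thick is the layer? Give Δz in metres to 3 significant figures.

Hypsometric equation: Δz = (R T̄/g) ln(P₁/P₂).
R T̄/g = 287.1 × 276.5 / 9.81 = 8092.1 m.
ln(762/560.0) = ln(1.3607) = 0.30800.
Δz = 8092.1 × 0.30800 = 2492.4 m.

Δz ≈ 2490 m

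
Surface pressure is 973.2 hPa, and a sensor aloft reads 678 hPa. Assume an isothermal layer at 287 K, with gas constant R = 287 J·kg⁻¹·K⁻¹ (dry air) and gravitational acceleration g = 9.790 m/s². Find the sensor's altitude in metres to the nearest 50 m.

Scale height: H = RT/g = 287 × 287 / 9.790 = 8413.6 m.
Invert the barometric formula: z = H ln(P₀/P).
P₀/P = 973.2/678 = 1.4354; ln(1.4354) = 0.36144.
z = 8413.6 × 0.36144 = 3041.0 m.

z ≈ 3050 m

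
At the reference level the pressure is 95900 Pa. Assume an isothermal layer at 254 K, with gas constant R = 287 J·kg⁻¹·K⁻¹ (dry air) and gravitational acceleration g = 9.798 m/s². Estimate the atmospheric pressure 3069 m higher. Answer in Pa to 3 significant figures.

P ≈ 63500 Pa

Scale height: H = RT/g = 287 × 254 / 9.798 = 7440.1 m.
Barometric formula: P = P₀ exp(−z/H).
z/H = 3069.0/7440.1 = 0.41249; exp(−0.41249) = 0.66200.
P = 95900 × 0.66200 = 63486 Pa.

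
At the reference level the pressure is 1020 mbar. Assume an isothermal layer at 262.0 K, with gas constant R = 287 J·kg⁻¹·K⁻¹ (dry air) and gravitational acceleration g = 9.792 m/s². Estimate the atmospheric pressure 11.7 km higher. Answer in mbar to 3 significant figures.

P ≈ 222 mbar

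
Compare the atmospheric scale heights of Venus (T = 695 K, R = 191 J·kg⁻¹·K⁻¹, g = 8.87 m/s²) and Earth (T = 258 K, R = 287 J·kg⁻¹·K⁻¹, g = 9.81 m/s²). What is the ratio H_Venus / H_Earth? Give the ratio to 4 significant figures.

H = RT/g for each body.
H_Venus = 191 × 695 / 8.87 = 14966 m.
H_Earth = 287 × 258 / 9.81 = 7548.0 m.
H_Venus/H_Earth = 14966/7548.0 = 1.9828.

H_Venus/H_Earth ≈ 1.983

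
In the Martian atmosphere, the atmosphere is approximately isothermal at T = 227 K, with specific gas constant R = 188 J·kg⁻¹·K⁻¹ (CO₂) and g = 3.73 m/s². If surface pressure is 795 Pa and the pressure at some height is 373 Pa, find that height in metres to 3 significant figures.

z ≈ 8660 m

Scale height: H = RT/g = 188 × 227 / 3.73 = 11441 m.
Invert the barometric formula: z = H ln(P₀/P).
P₀/P = 795/373 = 2.1314; ln(2.1314) = 0.75678.
z = 11441 × 0.75678 = 8658.3 m.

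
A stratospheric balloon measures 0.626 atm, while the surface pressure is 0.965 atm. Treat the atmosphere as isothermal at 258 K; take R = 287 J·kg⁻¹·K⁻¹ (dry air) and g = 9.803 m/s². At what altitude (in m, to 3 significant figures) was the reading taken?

z ≈ 3270 m

Scale height: H = RT/g = 287 × 258 / 9.803 = 7553.4 m.
Invert the barometric formula: z = H ln(P₀/P).
P₀/P = 0.965/0.626 = 1.5415; ln(1.5415) = 0.43276.
z = 7553.4 × 0.43276 = 3268.8 m.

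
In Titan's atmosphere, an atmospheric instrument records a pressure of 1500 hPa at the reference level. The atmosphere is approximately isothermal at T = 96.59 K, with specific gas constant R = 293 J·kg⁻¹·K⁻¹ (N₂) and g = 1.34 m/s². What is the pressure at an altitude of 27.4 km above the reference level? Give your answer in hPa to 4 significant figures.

Scale height: H = RT/g = 293 × 96.59 / 1.34 = 21120 m.
Barometric formula: P = P₀ exp(−z/H).
z/H = 27400/21120 = 1.2973; exp(−1.2973) = 0.27327.
P = 1500 × 0.27327 = 409.91 hPa.

P ≈ 409.9 hPa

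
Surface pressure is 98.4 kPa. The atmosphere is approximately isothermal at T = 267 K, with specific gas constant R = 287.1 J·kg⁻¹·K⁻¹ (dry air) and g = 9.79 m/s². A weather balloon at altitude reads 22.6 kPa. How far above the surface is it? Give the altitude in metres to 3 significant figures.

Scale height: H = RT/g = 287.1 × 267 / 9.79 = 7830.0 m.
Invert the barometric formula: z = H ln(P₀/P).
P₀/P = 98.4/22.6 = 4.3540; ln(4.3540) = 1.4711.
z = 7830.0 × 1.4711 = 11519 m.

z ≈ 11500 m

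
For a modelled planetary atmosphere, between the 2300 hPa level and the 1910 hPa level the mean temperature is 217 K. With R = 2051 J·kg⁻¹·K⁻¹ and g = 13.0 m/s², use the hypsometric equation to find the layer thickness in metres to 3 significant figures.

Hypsometric equation: Δz = (R T̄/g) ln(P₁/P₂).
R T̄/g = 2051 × 217 / 13.0 = 34236 m.
ln(2300/1910) = ln(1.2042) = 0.18582.
Δz = 34236 × 0.18582 = 6361.7 m.

Δz ≈ 6360 m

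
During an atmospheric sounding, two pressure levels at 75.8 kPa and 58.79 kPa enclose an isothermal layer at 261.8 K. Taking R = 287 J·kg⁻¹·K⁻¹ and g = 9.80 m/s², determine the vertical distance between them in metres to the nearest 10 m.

Δz ≈ 1950 m

Hypsometric equation: Δz = (R T̄/g) ln(P₁/P₂).
R T̄/g = 287 × 261.8 / 9.80 = 7667.0 m.
ln(75.8/58.79) = ln(1.2893) = 0.25410.
Δz = 7667.0 × 0.25410 = 1948.2 m.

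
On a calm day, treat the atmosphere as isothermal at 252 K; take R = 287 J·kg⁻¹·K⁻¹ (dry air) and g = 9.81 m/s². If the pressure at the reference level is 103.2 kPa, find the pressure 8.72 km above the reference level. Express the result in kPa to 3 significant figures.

Scale height: H = RT/g = 287 × 252 / 9.81 = 7372.5 m.
Barometric formula: P = P₀ exp(−z/H).
z/H = 8720.0/7372.5 = 1.1828; exp(−1.1828) = 0.30642.
P = 103.2 × 0.30642 = 31.623 kPa.

P ≈ 31.6 kPa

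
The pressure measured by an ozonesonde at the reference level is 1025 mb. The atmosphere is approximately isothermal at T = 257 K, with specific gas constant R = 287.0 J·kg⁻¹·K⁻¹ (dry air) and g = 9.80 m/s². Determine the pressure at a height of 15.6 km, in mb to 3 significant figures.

Scale height: H = RT/g = 287.0 × 257 / 9.80 = 7526.4 m.
Barometric formula: P = P₀ exp(−z/H).
z/H = 15600/7526.4 = 2.0727; exp(−2.0727) = 0.12585.
P = 1025 × 0.12585 = 129.00 mb.

P ≈ 129 mb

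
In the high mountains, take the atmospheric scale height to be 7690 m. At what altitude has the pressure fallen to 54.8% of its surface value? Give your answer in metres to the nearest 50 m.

Set P/P₀ = exp(−z/H) = 0.548, so z = −H ln(0.548).
−ln(0.548) = 0.60148; z = 7690.0 × 0.60148 = 4625.4 m.

z ≈ 4650 m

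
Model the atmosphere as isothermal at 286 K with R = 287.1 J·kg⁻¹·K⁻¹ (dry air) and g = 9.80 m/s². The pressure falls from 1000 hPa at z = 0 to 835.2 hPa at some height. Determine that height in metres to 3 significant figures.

z ≈ 1510 m

Scale height: H = RT/g = 287.1 × 286 / 9.80 = 8378.6 m.
Invert the barometric formula: z = H ln(P₀/P).
P₀/P = 1000/835.2 = 1.1973; ln(1.1973) = 0.18007.
z = 8378.6 × 0.18007 = 1508.7 m.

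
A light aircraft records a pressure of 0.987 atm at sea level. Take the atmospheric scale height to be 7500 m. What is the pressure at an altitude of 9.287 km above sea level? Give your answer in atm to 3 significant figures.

Barometric formula: P = P₀ exp(−z/H).
z/H = 9287.0/7500.0 = 1.2383; exp(−1.2383) = 0.28988.
P = 0.987 × 0.28988 = 0.28611 atm.

P ≈ 0.286 atm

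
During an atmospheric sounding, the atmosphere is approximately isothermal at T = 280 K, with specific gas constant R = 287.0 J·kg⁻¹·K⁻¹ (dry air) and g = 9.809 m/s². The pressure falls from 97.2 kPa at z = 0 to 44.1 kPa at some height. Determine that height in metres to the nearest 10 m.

Scale height: H = RT/g = 287.0 × 280 / 9.809 = 8192.5 m.
Invert the barometric formula: z = H ln(P₀/P).
P₀/P = 97.2/44.1 = 2.2041; ln(2.2041) = 0.79032.
z = 8192.5 × 0.79032 = 6474.7 m.

z ≈ 6470 m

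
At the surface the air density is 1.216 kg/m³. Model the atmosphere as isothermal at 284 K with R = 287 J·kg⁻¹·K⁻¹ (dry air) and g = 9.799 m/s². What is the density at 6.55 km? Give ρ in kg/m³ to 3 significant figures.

Scale height: H = RT/g = 287 × 284 / 9.799 = 8318.0 m.
In an isothermal atmosphere, density decays like pressure: ρ = ρ₀ exp(−z/H).
z/H = 6550.0/8318.0 = 0.78745; exp(−0.78745) = 0.45500.
ρ = 1.216 × 0.45500 = 0.55328 kg/m³.

ρ ≈ 0.553 kg/m³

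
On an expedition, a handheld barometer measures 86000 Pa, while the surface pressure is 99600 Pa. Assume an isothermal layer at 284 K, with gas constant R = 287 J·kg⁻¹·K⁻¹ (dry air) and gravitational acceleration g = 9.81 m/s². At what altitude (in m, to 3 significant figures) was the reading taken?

z ≈ 1220 m

Scale height: H = RT/g = 287 × 284 / 9.81 = 8308.7 m.
Invert the barometric formula: z = H ln(P₀/P).
P₀/P = 99600/86000 = 1.1581; ln(1.1581) = 0.14678.
z = 8308.7 × 0.14678 = 1219.6 m.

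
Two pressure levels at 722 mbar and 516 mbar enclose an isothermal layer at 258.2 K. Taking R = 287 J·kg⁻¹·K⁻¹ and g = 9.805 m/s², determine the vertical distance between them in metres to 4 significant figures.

Hypsometric equation: Δz = (R T̄/g) ln(P₁/P₂).
R T̄/g = 287 × 258.2 / 9.805 = 7557.7 m.
ln(722/516) = ln(1.3992) = 0.33590.
Δz = 7557.7 × 0.33590 = 2538.6 m.

Δz ≈ 2539 m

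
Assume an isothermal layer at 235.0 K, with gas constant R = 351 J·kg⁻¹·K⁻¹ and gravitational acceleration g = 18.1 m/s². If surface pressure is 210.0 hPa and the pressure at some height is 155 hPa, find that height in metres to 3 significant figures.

Scale height: H = RT/g = 351 × 235.0 / 18.1 = 4557.2 m.
Invert the barometric formula: z = H ln(P₀/P).
P₀/P = 210.0/155 = 1.3548; ln(1.3548) = 0.30365.
z = 4557.2 × 0.30365 = 1383.8 m.

z ≈ 1380 m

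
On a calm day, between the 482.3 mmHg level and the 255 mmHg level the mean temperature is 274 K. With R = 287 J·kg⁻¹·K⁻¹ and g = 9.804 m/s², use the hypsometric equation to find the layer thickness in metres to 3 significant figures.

Δz ≈ 5110 m

Hypsometric equation: Δz = (R T̄/g) ln(P₁/P₂).
R T̄/g = 287 × 274 / 9.804 = 8021.0 m.
ln(482.3/255) = ln(1.8914) = 0.63732.
Δz = 8021.0 × 0.63732 = 5111.9 m.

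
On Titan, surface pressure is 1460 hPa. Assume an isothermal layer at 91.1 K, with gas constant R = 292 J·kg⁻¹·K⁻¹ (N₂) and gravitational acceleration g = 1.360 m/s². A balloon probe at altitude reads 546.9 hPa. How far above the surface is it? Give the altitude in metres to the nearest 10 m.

Scale height: H = RT/g = 292 × 91.1 / 1.360 = 19560 m.
Invert the barometric formula: z = H ln(P₀/P).
P₀/P = 1460/546.9 = 2.6696; ln(2.6696) = 0.98193.
z = 19560 × 0.98193 = 19207 m.

z ≈ 19210 m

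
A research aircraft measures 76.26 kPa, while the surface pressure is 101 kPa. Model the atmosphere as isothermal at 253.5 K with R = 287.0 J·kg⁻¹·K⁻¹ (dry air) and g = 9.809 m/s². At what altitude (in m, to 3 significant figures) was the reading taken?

z ≈ 2080 m

Scale height: H = RT/g = 287.0 × 253.5 / 9.809 = 7417.1 m.
Invert the barometric formula: z = H ln(P₀/P).
P₀/P = 101/76.26 = 1.3244; ln(1.3244) = 0.28096.
z = 7417.1 × 0.28096 = 2083.9 m.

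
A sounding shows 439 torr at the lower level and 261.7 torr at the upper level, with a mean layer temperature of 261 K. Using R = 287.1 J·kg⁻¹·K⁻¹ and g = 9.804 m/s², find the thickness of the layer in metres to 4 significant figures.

Δz ≈ 3954 m

Hypsometric equation: Δz = (R T̄/g) ln(P₁/P₂).
R T̄/g = 287.1 × 261 / 9.804 = 7643.1 m.
ln(439/261.7) = ln(1.6775) = 0.51730.
Δz = 7643.1 × 0.51730 = 3953.8 m.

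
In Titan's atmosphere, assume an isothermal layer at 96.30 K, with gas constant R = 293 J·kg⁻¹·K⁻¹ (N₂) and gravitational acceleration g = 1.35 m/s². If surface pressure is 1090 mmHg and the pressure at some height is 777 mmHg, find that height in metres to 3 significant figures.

Scale height: H = RT/g = 293 × 96.30 / 1.35 = 20901 m.
Invert the barometric formula: z = H ln(P₀/P).
P₀/P = 1090/777 = 1.4028; ln(1.4028) = 0.33847.
z = 20901 × 0.33847 = 7074.4 m.

z ≈ 7070 m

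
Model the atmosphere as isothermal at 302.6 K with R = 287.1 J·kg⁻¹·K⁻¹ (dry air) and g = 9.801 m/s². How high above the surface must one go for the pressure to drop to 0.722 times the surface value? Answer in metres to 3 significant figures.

z ≈ 2890 m

Scale height: H = RT/g = 287.1 × 302.6 / 9.801 = 8864.0 m.
Set P/P₀ = exp(−z/H) = 0.722, so z = −H ln(0.722).
−ln(0.722) = 0.32573; z = 8864.0 × 0.32573 = 2887.3 m.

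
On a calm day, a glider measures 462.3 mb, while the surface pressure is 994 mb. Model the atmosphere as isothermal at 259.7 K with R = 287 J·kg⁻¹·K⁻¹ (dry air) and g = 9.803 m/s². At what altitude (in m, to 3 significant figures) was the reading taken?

z ≈ 5820 m

Scale height: H = RT/g = 287 × 259.7 / 9.803 = 7603.2 m.
Invert the barometric formula: z = H ln(P₀/P).
P₀/P = 994/462.3 = 2.1501; ln(2.1501) = 0.76551.
z = 7603.2 × 0.76551 = 5820.3 m.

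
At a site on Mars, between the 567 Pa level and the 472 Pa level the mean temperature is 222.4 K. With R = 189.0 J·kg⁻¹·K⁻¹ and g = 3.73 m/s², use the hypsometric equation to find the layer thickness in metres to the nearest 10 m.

Δz ≈ 2070 m

Hypsometric equation: Δz = (R T̄/g) ln(P₁/P₂).
R T̄/g = 189.0 × 222.4 / 3.73 = 11269 m.
ln(567/472) = ln(1.2013) = 0.18340.
Δz = 11269 × 0.18340 = 2066.7 m.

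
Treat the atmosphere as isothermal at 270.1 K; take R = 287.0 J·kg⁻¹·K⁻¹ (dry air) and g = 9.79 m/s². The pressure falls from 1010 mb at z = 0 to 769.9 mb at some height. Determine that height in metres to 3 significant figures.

z ≈ 2150 m

Scale height: H = RT/g = 287.0 × 270.1 / 9.79 = 7918.2 m.
Invert the barometric formula: z = H ln(P₀/P).
P₀/P = 1010/769.9 = 1.3119; ln(1.3119) = 0.27148.
z = 7918.2 × 0.27148 = 2149.6 m.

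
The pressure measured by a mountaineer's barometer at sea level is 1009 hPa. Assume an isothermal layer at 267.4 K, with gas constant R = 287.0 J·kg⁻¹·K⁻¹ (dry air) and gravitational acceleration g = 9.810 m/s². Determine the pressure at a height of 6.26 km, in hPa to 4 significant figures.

P ≈ 453.3 hPa

Scale height: H = RT/g = 287.0 × 267.4 / 9.810 = 7823.0 m.
Barometric formula: P = P₀ exp(−z/H).
z/H = 6260.0/7823.0 = 0.80020; exp(−0.80020) = 0.44924.
P = 1009 × 0.44924 = 453.28 hPa.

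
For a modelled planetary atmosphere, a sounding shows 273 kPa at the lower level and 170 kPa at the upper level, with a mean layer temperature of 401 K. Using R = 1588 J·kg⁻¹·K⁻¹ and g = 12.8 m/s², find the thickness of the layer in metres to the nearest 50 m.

Δz ≈ 23550 m

Hypsometric equation: Δz = (R T̄/g) ln(P₁/P₂).
R T̄/g = 1588 × 401 / 12.8 = 49749 m.
ln(273/170) = ln(1.6059) = 0.47368.
Δz = 49749 × 0.47368 = 23565 m.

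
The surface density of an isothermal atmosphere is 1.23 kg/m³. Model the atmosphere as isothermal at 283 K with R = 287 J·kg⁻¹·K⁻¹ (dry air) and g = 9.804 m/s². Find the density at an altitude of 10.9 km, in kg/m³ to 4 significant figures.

ρ ≈ 0.3300 kg/m³

Scale height: H = RT/g = 287 × 283 / 9.804 = 8284.5 m.
In an isothermal atmosphere, density decays like pressure: ρ = ρ₀ exp(−z/H).
z/H = 10900/8284.5 = 1.3157; exp(−1.3157) = 0.26829.
ρ = 1.23 × 0.26829 = 0.33000 kg/m³.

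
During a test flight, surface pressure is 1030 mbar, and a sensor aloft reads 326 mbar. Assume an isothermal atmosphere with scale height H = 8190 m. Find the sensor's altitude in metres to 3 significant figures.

z ≈ 9420 m

Invert the barometric formula: z = H ln(P₀/P).
P₀/P = 1030/326 = 3.1595; ln(3.1595) = 1.1504.
z = 8190.0 × 1.1504 = 9421.8 m.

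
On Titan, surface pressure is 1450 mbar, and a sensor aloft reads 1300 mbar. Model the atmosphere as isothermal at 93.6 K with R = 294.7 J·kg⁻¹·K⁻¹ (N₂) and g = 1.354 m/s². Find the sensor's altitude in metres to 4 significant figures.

Scale height: H = RT/g = 294.7 × 93.6 / 1.354 = 20372 m.
Invert the barometric formula: z = H ln(P₀/P).
P₀/P = 1450/1300 = 1.1154; ln(1.1154) = 0.10921.
z = 20372 × 0.10921 = 2224.8 m.

z ≈ 2225 m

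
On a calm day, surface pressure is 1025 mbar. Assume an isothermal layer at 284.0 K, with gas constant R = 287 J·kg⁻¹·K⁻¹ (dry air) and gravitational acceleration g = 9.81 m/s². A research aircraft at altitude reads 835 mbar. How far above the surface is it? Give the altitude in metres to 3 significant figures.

z ≈ 1700 m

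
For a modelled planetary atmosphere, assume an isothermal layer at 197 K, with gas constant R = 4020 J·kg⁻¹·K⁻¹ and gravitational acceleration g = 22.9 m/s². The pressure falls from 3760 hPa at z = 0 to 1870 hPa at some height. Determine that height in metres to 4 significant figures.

Scale height: H = RT/g = 4020 × 197 / 22.9 = 34583 m.
Invert the barometric formula: z = H ln(P₀/P).
P₀/P = 3760/1870 = 2.0107; ln(2.0107) = 0.69848.
z = 34583 × 0.69848 = 24156 m.

z ≈ 24160 m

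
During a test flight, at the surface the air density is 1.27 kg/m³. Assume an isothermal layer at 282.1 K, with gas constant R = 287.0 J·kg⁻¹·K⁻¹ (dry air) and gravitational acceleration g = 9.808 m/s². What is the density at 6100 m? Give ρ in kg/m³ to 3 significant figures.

ρ ≈ 0.607 kg/m³

Scale height: H = RT/g = 287.0 × 282.1 / 9.808 = 8254.8 m.
In an isothermal atmosphere, density decays like pressure: ρ = ρ₀ exp(−z/H).
z/H = 6100.0/8254.8 = 0.73896; exp(−0.73896) = 0.47761.
ρ = 1.27 × 0.47761 = 0.60656 kg/m³.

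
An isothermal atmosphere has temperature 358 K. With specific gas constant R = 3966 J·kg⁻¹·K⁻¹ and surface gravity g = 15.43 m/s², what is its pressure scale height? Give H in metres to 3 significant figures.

H ≈ 92000 m

The scale height of an isothermal atmosphere is H = RT/g.
H = 3966 × 358 / 15.43 = 1419800/15.43 = 92016 m.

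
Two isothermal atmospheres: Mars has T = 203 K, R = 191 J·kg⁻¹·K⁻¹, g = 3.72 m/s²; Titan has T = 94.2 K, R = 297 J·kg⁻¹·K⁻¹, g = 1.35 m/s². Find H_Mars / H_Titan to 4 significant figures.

H_Mars/H_Titan ≈ 0.5029

H = RT/g for each body.
H_Mars = 191 × 203 / 3.72 = 10423 m.
H_Titan = 297 × 94.2 / 1.35 = 20724 m.
H_Mars/H_Titan = 10423/20724 = 0.50294.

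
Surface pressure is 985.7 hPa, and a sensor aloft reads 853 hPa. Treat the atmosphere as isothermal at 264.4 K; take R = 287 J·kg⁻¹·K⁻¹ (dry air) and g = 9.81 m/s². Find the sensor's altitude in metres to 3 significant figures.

z ≈ 1120 m

Scale height: H = RT/g = 287 × 264.4 / 9.81 = 7735.2 m.
Invert the barometric formula: z = H ln(P₀/P).
P₀/P = 985.7/853 = 1.1556; ln(1.1556) = 0.14462.
z = 7735.2 × 0.14462 = 1118.7 m.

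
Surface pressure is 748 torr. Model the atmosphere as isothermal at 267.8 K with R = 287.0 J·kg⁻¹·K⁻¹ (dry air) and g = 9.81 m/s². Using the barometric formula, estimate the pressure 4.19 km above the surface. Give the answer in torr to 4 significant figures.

Scale height: H = RT/g = 287.0 × 267.8 / 9.81 = 7834.7 m.
Barometric formula: P = P₀ exp(−z/H).
z/H = 4190.0/7834.7 = 0.53480; exp(−0.53480) = 0.58579.
P = 748 × 0.58579 = 438.17 torr.

P ≈ 438.2 torr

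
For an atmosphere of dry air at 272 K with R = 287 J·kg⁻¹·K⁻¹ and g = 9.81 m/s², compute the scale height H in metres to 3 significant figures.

The scale height of an isothermal atmosphere is H = RT/g.
H = 287 × 272 / 9.81 = 78064/9.81 = 7957.6 m.

H ≈ 7960 m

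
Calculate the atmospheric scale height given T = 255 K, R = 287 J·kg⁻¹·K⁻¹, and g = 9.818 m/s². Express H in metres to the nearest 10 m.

H ≈ 7450 m

The scale height of an isothermal atmosphere is H = RT/g.
H = 287 × 255 / 9.818 = 73185/9.818 = 7454.2 m.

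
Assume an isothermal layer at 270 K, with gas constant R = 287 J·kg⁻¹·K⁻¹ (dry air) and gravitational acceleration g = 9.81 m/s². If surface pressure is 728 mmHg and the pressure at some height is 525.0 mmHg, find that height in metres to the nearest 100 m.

Scale height: H = RT/g = 287 × 270 / 9.81 = 7899.1 m.
Invert the barometric formula: z = H ln(P₀/P).
P₀/P = 728/525.0 = 1.3867; ln(1.3867) = 0.32693.
z = 7899.1 × 0.32693 = 2582.5 m.

z ≈ 2600 m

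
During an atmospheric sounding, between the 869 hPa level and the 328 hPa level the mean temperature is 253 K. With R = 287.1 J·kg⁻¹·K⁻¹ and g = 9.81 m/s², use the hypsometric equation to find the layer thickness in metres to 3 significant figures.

Hypsometric equation: Δz = (R T̄/g) ln(P₁/P₂).
R T̄/g = 287.1 × 253 / 9.81 = 7404.3 m.
ln(869/328) = ln(2.6494) = 0.97433.
Δz = 7404.3 × 0.97433 = 7214.2 m.

Δz ≈ 7210 m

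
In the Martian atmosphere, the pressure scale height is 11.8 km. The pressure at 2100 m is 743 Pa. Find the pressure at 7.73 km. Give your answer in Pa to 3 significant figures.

P ≈ 461 Pa

Between two levels, P₂ = P₁ exp(−Δz/H) with Δz = z₂ − z₁.
Δz = 7730.0 − 2100.0 = 5630.0 m; Δz/H = 5630.0/11800 = 0.47712.
P₂ = 743 × exp(−0.47712) = 743 × 0.62057 = 461.08 Pa.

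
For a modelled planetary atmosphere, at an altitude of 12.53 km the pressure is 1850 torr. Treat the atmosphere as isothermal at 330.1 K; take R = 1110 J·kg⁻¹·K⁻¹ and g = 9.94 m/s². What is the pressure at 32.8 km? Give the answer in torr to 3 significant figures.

P ≈ 1070 torr

Scale height: H = RT/g = 1110 × 330.1 / 9.94 = 36862 m.
Between two levels, P₂ = P₁ exp(−Δz/H) with Δz = z₂ − z₁.
Δz = 32800 − 12530 = 20270 m; Δz/H = 20270/36862 = 0.54989.
P₂ = 1850 × exp(−0.54989) = 1850 × 0.57701 = 1067.5 torr.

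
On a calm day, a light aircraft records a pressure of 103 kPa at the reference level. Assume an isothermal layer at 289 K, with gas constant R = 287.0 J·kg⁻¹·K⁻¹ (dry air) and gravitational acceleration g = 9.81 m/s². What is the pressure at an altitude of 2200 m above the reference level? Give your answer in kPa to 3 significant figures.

P ≈ 79.4 kPa

Scale height: H = RT/g = 287.0 × 289 / 9.81 = 8454.9 m.
Barometric formula: P = P₀ exp(−z/H).
z/H = 2200.0/8454.9 = 0.26020; exp(−0.26020) = 0.77090.
P = 103 × 0.77090 = 79.403 kPa.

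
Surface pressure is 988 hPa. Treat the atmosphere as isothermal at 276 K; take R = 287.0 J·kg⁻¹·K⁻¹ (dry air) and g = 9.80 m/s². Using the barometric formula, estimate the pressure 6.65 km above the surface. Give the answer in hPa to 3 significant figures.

P ≈ 434 hPa

Scale height: H = RT/g = 287.0 × 276 / 9.80 = 8082.9 m.
Barometric formula: P = P₀ exp(−z/H).
z/H = 6650.0/8082.9 = 0.82272; exp(−0.82272) = 0.43924.
P = 988 × 0.43924 = 433.97 hPa.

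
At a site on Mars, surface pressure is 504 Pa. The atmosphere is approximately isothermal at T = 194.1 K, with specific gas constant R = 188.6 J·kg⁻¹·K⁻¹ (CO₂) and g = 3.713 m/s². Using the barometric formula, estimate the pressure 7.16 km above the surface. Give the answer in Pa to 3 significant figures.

Scale height: H = RT/g = 188.6 × 194.1 / 3.713 = 9859.2 m.
Barometric formula: P = P₀ exp(−z/H).
z/H = 7160.0/9859.2 = 0.72623; exp(−0.72623) = 0.48373.
P = 504 × 0.48373 = 243.80 Pa.

P ≈ 244 Pa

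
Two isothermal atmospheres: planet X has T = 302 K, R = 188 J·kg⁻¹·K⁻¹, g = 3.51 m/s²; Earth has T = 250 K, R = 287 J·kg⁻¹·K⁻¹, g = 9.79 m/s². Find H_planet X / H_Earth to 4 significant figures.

H_planet X/H_Earth ≈ 2.207

H = RT/g for each body.
H_planet X = 188 × 302 / 3.51 = 16175 m.
H_Earth = 287 × 250 / 9.79 = 7328.9 m.
H_planet X/H_Earth = 16175/7328.9 = 2.2070.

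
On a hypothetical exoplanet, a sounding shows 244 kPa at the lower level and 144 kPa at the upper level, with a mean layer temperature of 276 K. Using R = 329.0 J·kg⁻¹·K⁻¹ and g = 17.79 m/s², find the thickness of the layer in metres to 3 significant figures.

Hypsometric equation: Δz = (R T̄/g) ln(P₁/P₂).
R T̄/g = 329.0 × 276 / 17.79 = 5104.2 m.
ln(244/144) = ln(1.6944) = 0.52733.
Δz = 5104.2 × 0.52733 = 2691.6 m.

Δz ≈ 2690 m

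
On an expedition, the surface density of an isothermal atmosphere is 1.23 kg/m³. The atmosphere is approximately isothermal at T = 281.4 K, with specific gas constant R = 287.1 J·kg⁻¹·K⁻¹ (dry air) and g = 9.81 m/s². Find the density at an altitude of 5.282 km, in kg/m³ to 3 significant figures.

Scale height: H = RT/g = 287.1 × 281.4 / 9.81 = 8235.5 m.
In an isothermal atmosphere, density decays like pressure: ρ = ρ₀ exp(−z/H).
z/H = 5282.0/8235.5 = 0.64137; exp(−0.64137) = 0.52657.
ρ = 1.23 × 0.52657 = 0.64768 kg/m³.

ρ ≈ 0.648 kg/m³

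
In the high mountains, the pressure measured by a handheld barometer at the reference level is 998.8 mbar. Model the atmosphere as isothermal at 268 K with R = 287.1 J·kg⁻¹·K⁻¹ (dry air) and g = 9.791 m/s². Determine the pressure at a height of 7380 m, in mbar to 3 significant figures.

P ≈ 391 mbar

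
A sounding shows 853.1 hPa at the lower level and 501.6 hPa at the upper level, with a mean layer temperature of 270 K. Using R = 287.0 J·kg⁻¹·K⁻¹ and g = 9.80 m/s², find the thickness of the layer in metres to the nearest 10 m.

Hypsometric equation: Δz = (R T̄/g) ln(P₁/P₂).
R T̄/g = 287.0 × 270 / 9.80 = 7907.1 m.
ln(853.1/501.6) = ln(1.7008) = 0.53110.
Δz = 7907.1 × 0.53110 = 4199.5 m.

Δz ≈ 4200 m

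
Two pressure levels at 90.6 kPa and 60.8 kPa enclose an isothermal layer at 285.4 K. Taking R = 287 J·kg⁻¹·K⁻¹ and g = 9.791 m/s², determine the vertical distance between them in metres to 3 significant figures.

Δz ≈ 3340 m

Hypsometric equation: Δz = (R T̄/g) ln(P₁/P₂).
R T̄/g = 287 × 285.4 / 9.791 = 8365.8 m.
ln(90.6/60.8) = ln(1.4901) = 0.39884.
Δz = 8365.8 × 0.39884 = 3336.6 m.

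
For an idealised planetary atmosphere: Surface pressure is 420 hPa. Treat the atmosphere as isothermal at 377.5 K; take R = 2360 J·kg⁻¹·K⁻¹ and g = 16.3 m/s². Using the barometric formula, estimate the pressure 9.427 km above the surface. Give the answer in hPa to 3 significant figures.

P ≈ 353 hPa

Scale height: H = RT/g = 2360 × 377.5 / 16.3 = 54656 m.
Barometric formula: P = P₀ exp(−z/H).
z/H = 9427.0/54656 = 0.17248; exp(−0.17248) = 0.84158.
P = 420 × 0.84158 = 353.46 hPa.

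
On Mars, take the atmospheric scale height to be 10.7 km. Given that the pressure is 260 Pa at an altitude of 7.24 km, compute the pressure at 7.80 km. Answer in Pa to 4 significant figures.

P ≈ 246.7 Pa

Between two levels, P₂ = P₁ exp(−Δz/H) with Δz = z₂ − z₁.
Δz = 7800.0 − 7240.0 = 560.00 m; Δz/H = 560.00/10700 = 0.052336.
P₂ = 260 × exp(−0.052336) = 260 × 0.94901 = 246.74 Pa.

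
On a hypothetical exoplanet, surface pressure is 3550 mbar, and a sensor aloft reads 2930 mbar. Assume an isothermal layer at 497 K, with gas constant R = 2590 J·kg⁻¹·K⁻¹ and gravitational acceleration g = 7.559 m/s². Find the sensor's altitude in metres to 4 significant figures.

Scale height: H = RT/g = 2590 × 497 / 7.559 = 170290 m.
Invert the barometric formula: z = H ln(P₀/P).
P₀/P = 3550/2930 = 1.2116; ln(1.2116) = 0.19194.
z = 170290 × 0.19194 = 32685 m.

z ≈ 32690 m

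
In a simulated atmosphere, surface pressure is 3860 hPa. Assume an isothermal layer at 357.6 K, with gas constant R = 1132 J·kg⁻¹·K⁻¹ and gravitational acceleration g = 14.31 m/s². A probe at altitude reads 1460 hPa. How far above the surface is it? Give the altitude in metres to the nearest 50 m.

z ≈ 27500 m

Scale height: H = RT/g = 1132 × 357.6 / 14.31 = 28288 m.
Invert the barometric formula: z = H ln(P₀/P).
P₀/P = 3860/1460 = 2.6438; ln(2.6438) = 0.97222.
z = 28288 × 0.97222 = 27502 m.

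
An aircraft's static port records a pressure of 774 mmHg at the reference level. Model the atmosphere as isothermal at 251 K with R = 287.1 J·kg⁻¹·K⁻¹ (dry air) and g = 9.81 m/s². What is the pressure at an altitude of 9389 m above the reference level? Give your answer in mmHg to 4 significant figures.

P ≈ 215.6 mmHg

Scale height: H = RT/g = 287.1 × 251 / 9.81 = 7345.8 m.
Barometric formula: P = P₀ exp(−z/H).
z/H = 9389.0/7345.8 = 1.2781; exp(−1.2781) = 0.27857.
P = 774 × 0.27857 = 215.61 mmHg.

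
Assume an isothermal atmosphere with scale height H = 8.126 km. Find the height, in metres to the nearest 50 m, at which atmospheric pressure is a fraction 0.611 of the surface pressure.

Set P/P₀ = exp(−z/H) = 0.611, so z = −H ln(0.611).
−ln(0.611) = 0.49266; z = 8126.0 × 0.49266 = 4003.4 m.

z ≈ 4000 m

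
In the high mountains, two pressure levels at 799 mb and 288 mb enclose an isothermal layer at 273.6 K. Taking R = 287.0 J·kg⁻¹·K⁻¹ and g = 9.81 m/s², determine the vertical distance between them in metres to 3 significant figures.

Δz ≈ 8170 m

Hypsometric equation: Δz = (R T̄/g) ln(P₁/P₂).
R T̄/g = 287.0 × 273.6 / 9.81 = 8004.4 m.
ln(799/288) = ln(2.7743) = 1.0204.
Δz = 8004.4 × 1.0204 = 8167.7 m.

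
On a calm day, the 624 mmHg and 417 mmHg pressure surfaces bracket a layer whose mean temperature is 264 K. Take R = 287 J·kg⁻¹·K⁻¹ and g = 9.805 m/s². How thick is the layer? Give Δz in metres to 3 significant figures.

Δz ≈ 3110 m

Hypsometric equation: Δz = (R T̄/g) ln(P₁/P₂).
R T̄/g = 287 × 264 / 9.805 = 7727.5 m.
ln(624/417) = ln(1.4964) = 0.40306.
Δz = 7727.5 × 0.40306 = 3114.6 m.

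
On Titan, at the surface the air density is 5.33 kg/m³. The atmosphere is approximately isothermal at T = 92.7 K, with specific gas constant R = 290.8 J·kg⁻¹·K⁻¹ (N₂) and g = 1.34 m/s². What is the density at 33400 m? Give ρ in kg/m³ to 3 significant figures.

ρ ≈ 1.01 kg/m³

Scale height: H = RT/g = 290.8 × 92.7 / 1.34 = 20117 m.
In an isothermal atmosphere, density decays like pressure: ρ = ρ₀ exp(−z/H).
z/H = 33400/20117 = 1.6603; exp(−1.6603) = 0.19008.
ρ = 5.33 × 0.19008 = 1.0131 kg/m³.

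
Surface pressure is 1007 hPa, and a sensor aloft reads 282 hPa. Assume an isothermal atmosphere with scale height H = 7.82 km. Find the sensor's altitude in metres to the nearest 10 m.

Invert the barometric formula: z = H ln(P₀/P).
P₀/P = 1007/282 = 3.5709; ln(3.5709) = 1.2728.
z = 7820.0 × 1.2728 = 9953.3 m.

z ≈ 9950 m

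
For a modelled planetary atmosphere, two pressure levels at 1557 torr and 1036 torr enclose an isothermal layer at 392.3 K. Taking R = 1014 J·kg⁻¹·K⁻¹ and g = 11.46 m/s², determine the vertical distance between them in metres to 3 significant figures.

Δz ≈ 14100 m

Hypsometric equation: Δz = (R T̄/g) ln(P₁/P₂).
R T̄/g = 1014 × 392.3 / 11.46 = 34711 m.
ln(1557/1036) = ln(1.5029) = 0.40740.
Δz = 34711 × 0.40740 = 14141 m.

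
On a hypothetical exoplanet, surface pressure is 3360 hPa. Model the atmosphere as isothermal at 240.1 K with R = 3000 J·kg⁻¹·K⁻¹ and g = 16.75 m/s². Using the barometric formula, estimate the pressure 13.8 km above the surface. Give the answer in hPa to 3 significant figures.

Scale height: H = RT/g = 3000 × 240.1 / 16.75 = 43003 m.
Barometric formula: P = P₀ exp(−z/H).
z/H = 13800/43003 = 0.32091; exp(−0.32091) = 0.72549.
P = 3360 × 0.72549 = 2437.6 hPa.

P ≈ 2440 hPa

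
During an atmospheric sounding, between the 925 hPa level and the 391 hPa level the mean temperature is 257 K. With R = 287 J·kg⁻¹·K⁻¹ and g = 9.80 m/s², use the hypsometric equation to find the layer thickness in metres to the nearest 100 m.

Hypsometric equation: Δz = (R T̄/g) ln(P₁/P₂).
R T̄/g = 287 × 257 / 9.80 = 7526.4 m.
ln(925/391) = ln(2.3657) = 0.86107.
Δz = 7526.4 × 0.86107 = 6480.8 m.

Δz ≈ 6500 m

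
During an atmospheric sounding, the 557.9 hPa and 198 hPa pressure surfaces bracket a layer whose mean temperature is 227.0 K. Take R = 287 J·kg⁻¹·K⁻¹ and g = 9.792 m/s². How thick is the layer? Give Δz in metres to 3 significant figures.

Hypsometric equation: Δz = (R T̄/g) ln(P₁/P₂).
R T̄/g = 287 × 227.0 / 9.792 = 6653.3 m.
ln(557.9/198) = ln(2.8177) = 1.0359.
Δz = 6653.3 × 1.0359 = 6892.2 m.

Δz ≈ 6890 m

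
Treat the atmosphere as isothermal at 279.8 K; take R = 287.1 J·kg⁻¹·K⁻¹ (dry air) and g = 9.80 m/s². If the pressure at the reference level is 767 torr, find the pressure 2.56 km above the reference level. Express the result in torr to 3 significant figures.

P ≈ 561 torr

Scale height: H = RT/g = 287.1 × 279.8 / 9.80 = 8197.0 m.
Barometric formula: P = P₀ exp(−z/H).
z/H = 2560.0/8197.0 = 0.31231; exp(−0.31231) = 0.73175.
P = 767 × 0.73175 = 561.25 torr.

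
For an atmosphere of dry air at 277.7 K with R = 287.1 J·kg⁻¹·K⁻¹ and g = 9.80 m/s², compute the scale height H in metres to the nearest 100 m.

H ≈ 8100 m

The scale height of an isothermal atmosphere is H = RT/g.
H = 287.1 × 277.7 / 9.80 = 79728/9.80 = 8135.5 m.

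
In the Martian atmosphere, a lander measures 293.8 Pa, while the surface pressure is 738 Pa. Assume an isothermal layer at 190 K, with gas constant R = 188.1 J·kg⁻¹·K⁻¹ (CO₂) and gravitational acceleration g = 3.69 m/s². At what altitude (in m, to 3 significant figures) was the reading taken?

Scale height: H = RT/g = 188.1 × 190 / 3.69 = 9685.4 m.
Invert the barometric formula: z = H ln(P₀/P).
P₀/P = 738/293.8 = 2.5119; ln(2.5119) = 0.92104.
z = 9685.4 × 0.92104 = 8920.6 m.

z ≈ 8920 m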